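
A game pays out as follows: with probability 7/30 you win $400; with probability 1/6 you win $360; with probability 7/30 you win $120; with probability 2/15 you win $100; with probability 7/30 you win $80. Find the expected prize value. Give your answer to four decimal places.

E[payout] = 400·7/30 + 360·1/6 + 120·7/30 + 100·2/15 + 80·7/30
 = 280/3 + 60 + 28 + 40/3 + 56/3
 = 640/3

213.3333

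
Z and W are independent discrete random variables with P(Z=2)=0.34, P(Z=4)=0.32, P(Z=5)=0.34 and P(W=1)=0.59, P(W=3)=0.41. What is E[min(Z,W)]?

1.6806

E[min(Z,W)] = Σ_z Σ_w min(z,w) · P(Z=z)P(W=w)
 = 1·0.2006 + 2·0.1394 + 1·0.1888 + 3·0.1312 + 1·0.2006 + 3·0.1394
 = 0.2006 + 0.2788 + 0.1888 + 0.3936 + 0.2006 + 0.4182
 = 1.6806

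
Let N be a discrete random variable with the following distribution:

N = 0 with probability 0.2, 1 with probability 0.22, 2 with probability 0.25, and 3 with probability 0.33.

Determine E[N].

1.71

E[N] = Σ n·P(N=n)
 = 0·0.2 + 1·0.22 + 2·0.25 + 3·0.33
 = 0 + 0.22 + 0.5 + 0.99
 = 1.71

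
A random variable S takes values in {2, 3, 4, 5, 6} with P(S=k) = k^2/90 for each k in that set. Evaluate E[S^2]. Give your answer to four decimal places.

E[S^2] = Σ s^2·P(S=s)
 = 4·2/45 + 9·1/10 + 16·8/45 + 25·5/18 + 36·2/5
 = 8/45 + 9/10 + 128/45 + 125/18 + 72/5
 = 379/15

25.2667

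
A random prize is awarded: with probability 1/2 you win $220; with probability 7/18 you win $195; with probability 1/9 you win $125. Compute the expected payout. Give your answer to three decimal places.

199.722

E[payout] = 220·1/2 + 195·7/18 + 125·1/9
 = 110 + 455/6 + 125/9
 = 3595/18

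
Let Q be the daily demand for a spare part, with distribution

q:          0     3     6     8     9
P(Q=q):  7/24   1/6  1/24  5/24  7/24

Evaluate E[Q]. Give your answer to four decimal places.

E[Q] = Σ q·P(Q=q)
 = 0·7/24 + 3·1/6 + 6·1/24 + 8·5/24 + 9·7/24
 = 0 + 1/2 + 1/4 + 5/3 + 21/8
 = 121/24

5.0417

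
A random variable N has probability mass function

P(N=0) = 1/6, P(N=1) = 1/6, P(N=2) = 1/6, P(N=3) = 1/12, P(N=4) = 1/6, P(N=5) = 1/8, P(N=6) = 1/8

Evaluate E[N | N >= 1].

3.35

P(N >= 1) = 1/6 + 1/6 + 1/12 + 1/6 + 1/8 + 1/8 = 5/6.
E[N | N >= 1] = [1·1/6 + 2·1/6 + 3·1/12 + 4·1/6 + 5·1/8 + 6·1/8] / (5/6)
 = 67/24 / (5/6)
 = 67/20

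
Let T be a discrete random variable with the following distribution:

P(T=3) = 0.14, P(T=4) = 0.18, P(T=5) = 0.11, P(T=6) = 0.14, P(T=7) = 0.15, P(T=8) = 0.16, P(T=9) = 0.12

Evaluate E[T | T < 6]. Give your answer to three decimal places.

P(T < 6) = 0.14 + 0.18 + 0.11 = 0.43.
E[T | T < 6] = [3·0.14 + 4·0.18 + 5·0.11] / 0.43
 = 1.69 / 0.43
 = 169/43

3.930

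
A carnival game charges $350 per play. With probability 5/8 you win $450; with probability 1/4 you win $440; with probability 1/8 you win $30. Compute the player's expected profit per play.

E[payout] = 450·5/8 + 440·1/4 + 30·1/8
 = 1125/4 + 110 + 15/4
 = 395
Net = 395 - 350 = 45

45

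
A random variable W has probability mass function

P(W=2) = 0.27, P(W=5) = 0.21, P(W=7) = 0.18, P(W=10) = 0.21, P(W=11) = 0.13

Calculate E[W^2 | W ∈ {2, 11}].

42.025

P(W ∈ {2, 11}) = 0.27 + 0.13 = 0.4.
E[W^2 | W ∈ {2, 11}] = [4·0.27 + 121·0.13] / 0.4
 = 16.81 / 0.4
 = 1681/40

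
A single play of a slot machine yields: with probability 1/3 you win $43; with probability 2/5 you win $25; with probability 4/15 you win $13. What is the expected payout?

27.8

E[payout] = 43·1/3 + 25·2/5 + 13·4/15
 = 43/3 + 10 + 52/15
 = 139/5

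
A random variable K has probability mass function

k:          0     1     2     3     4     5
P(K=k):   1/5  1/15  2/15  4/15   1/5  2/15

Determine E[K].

2.6

E[K] = Σ k·P(K=k)
 = 0·1/5 + 1·1/15 + 2·2/15 + 3·4/15 + 4·1/5 + 5·2/15
 = 0 + 1/15 + 4/15 + 4/5 + 4/5 + 2/3
 = 13/5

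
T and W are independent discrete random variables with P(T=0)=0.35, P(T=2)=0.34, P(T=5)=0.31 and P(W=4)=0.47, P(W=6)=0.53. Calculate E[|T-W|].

3.1214

E[|T-W|] = Σ_t Σ_w |t-w| · P(T=t)P(W=w)
 = 4·0.1645 + 6·0.1855 + 2·0.1598 + 4·0.1802 + 1·0.1457 + 1·0.1643
 = 0.658 + 1.113 + 0.3196 + 0.7208 + 0.1457 + 0.1643
 = 3.1214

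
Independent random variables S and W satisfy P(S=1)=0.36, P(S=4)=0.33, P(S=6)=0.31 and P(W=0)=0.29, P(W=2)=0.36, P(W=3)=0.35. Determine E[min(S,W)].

1.3884

E[min(S,W)] = Σ_s Σ_w min(s,w) · P(S=s)P(W=w)
 = 0·0.1044 + 1·0.1296 + 1·0.126 + 0·0.0957 + 2·0.1188 + 3·0.1155 + 0·0.0899 + 2·0.1116 + 3·0.1085
 = 0 + 0.1296 + 0.126 + 0 + 0.2376 + 0.3465 + 0 + 0.2232 + 0.3255
 = 1.3884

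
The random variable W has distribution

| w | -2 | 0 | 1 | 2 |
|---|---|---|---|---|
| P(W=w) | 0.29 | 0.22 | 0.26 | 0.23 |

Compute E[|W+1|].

1.72

E[|W+1|] = Σ |w+1|·P(W=w)
 = 1·0.29 + 1·0.22 + 2·0.26 + 3·0.23
 = 0.29 + 0.22 + 0.52 + 0.69
 = 1.72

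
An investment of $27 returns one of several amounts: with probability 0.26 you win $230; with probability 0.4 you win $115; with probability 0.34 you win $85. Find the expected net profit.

107.7

E[payout] = 230·0.26 + 115·0.4 + 85·0.34
 = 59.8 + 46 + 28.9
 = 134.7
Net = 134.7 - 27 = 107.7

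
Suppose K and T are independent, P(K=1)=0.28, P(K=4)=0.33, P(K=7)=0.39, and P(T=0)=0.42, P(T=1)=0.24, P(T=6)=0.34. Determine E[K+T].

6.61

E[K+T] = Σ_k Σ_t (k+t) · P(K=k)P(T=t)
 = 1·0.1176 + 2·0.0672 + 7·0.0952 + 4·0.1386 + 5·0.0792 + 10·0.1122 + 7·0.1638 + 8·0.0936 + 13·0.1326
 = 0.1176 + 0.1344 + 0.6664 + 0.5544 + 0.396 + 1.122 + 1.1466 + 0.7488 + 1.7238
 = 6.61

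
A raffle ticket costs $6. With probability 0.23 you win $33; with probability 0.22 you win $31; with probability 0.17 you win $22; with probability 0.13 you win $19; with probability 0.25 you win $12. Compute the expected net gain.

17.62

E[payout] = 33·0.23 + 31·0.22 + 22·0.17 + 19·0.13 + 12·0.25
 = 7.59 + 6.82 + 3.74 + 2.47 + 3
 = 23.62
Net = 23.62 - 6 = 17.62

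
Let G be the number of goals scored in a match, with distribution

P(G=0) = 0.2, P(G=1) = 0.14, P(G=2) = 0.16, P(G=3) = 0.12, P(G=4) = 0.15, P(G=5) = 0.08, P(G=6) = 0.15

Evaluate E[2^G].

16.64

E[2^G] = Σ 2^g·P(G=g)
 = 1·0.2 + 2·0.14 + 4·0.16 + 8·0.12 + 16·0.15 + 32·0.08 + 64·0.15
 = 0.2 + 0.28 + 0.64 + 0.96 + 2.4 + 2.56 + 9.6
 = 16.64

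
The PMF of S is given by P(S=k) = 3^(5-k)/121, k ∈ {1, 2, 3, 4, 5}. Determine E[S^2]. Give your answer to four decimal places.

E[S^2] = Σ s^2·P(S=s)
 = 1·81/121 + 4·27/121 + 9·9/121 + 16·3/121 + 25·1/121
 = 81/121 + 108/121 + 81/121 + 48/121 + 25/121
 = 343/121

2.8347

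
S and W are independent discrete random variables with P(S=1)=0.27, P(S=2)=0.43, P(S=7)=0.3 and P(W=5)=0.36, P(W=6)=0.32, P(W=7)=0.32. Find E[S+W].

E[S+W] = Σ_s Σ_w (s+w) · P(S=s)P(W=w)
 = 6·0.0972 + 7·0.0864 + 8·0.0864 + 7·0.1548 + 8·0.1376 + 9·0.1376 + 12·0.108 + 13·0.096 + 14·0.096
 = 0.5832 + 0.6048 + 0.6912 + 1.0836 + 1.1008 + 1.2384 + 1.296 + 1.248 + 1.344
 = 9.19

9.19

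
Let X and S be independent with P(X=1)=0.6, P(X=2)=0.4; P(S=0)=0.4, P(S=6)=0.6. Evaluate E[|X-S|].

3.32

E[|X-S|] = Σ_x Σ_s |x-s| · P(X=x)P(S=s)
 = 1·0.24 + 5·0.36 + 2·0.16 + 4·0.24
 = 0.24 + 1.8 + 0.32 + 0.96
 = 3.32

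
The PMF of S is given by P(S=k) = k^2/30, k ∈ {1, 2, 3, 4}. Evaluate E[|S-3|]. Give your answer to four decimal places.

E[|S-3|] = Σ |s-3|·P(S=s)
 = 2·1/30 + 1·2/15 + 0·3/10 + 1·8/15
 = 1/15 + 2/15 + 0 + 8/15
 = 11/15

0.7333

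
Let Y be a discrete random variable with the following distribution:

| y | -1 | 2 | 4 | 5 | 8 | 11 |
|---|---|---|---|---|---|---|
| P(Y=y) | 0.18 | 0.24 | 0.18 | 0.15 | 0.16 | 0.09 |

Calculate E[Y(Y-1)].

E[Y(Y-1)] = Σ y(y-1)·P(Y=y)
 = 2·0.18 + 2·0.24 + 12·0.18 + 20·0.15 + 56·0.16 + 110·0.09
 = 0.36 + 0.48 + 2.16 + 3 + 8.96 + 9.9
 = 24.86

24.86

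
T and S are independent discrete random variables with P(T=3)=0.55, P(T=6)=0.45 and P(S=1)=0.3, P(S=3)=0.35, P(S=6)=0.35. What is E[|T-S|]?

2.055

E[|T-S|] = Σ_t Σ_s |t-s| · P(T=t)P(S=s)
 = 2·0.165 + 0·0.1925 + 3·0.1925 + 5·0.135 + 3·0.1575 + 0·0.1575
 = 0.33 + 0 + 0.5775 + 0.675 + 0.4725 + 0
 = 2.055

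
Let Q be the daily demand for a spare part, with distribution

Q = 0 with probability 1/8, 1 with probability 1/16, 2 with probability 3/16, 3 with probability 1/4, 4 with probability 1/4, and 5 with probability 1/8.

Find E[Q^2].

10.1875

E[Q^2] = Σ q^2·P(Q=q)
 = 0·1/8 + 1·1/16 + 4·3/16 + 9·1/4 + 16·1/4 + 25·1/8
 = 0 + 1/16 + 3/4 + 9/4 + 4 + 25/8
 = 163/16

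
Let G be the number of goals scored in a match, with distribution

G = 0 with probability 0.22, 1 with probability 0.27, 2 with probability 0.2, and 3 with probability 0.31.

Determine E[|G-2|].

E[|G-2|] = Σ |g-2|·P(G=g)
 = 2·0.22 + 1·0.27 + 0·0.2 + 1·0.31
 = 0.44 + 0.27 + 0 + 0.31
 = 1.02

1.02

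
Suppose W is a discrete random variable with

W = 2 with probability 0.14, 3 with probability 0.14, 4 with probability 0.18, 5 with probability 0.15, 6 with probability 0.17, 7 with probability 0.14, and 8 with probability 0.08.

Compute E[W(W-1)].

E[W(W-1)] = Σ w(w-1)·P(W=w)
 = 2·0.14 + 6·0.14 + 12·0.18 + 20·0.15 + 30·0.17 + 42·0.14 + 56·0.08
 = 0.28 + 0.84 + 2.16 + 3 + 5.1 + 5.88 + 4.48
 = 21.74

21.74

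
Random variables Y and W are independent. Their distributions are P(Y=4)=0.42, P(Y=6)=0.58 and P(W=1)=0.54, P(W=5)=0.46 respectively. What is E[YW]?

14.6544

E[YW] = Σ_y Σ_w yw · P(Y=y)P(W=w)
 = 4·0.2268 + 20·0.1932 + 6·0.3132 + 30·0.2668
 = 0.9072 + 3.864 + 1.8792 + 8.004
 = 14.6544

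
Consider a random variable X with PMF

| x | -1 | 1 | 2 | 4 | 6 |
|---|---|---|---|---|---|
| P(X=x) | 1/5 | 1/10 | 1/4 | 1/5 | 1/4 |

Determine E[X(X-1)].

10.8

E[X(X-1)] = Σ x(x-1)·P(X=x)
 = 2·1/5 + 0·1/10 + 2·1/4 + 12·1/5 + 30·1/4
 = 2/5 + 0 + 1/2 + 12/5 + 15/2
 = 54/5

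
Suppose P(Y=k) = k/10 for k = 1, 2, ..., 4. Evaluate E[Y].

E[Y] = Σ y·P(Y=y)
 = 1·1/10 + 2·1/5 + 3·3/10 + 4·2/5
 = 1/10 + 2/5 + 9/10 + 8/5
 = 3

3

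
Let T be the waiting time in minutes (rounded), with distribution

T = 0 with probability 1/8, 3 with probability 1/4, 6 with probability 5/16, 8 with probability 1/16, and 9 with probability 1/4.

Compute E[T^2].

37.75

E[T^2] = Σ t^2·P(T=t)
 = 0·1/8 + 9·1/4 + 36·5/16 + 64·1/16 + 81·1/4
 = 0 + 9/4 + 45/4 + 4 + 81/4
 = 151/4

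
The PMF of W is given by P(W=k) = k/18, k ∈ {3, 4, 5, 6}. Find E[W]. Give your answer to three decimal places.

E[W] = Σ w·P(W=w)
 = 3·1/6 + 4·2/9 + 5·5/18 + 6·1/3
 = 1/2 + 8/9 + 25/18 + 2
 = 43/9

4.778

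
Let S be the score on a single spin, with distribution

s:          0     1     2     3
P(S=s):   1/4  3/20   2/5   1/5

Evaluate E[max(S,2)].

E[max(S,2)] = Σ max(s,2)·P(S=s)
 = 2·1/4 + 2·3/20 + 2·2/5 + 3·1/5
 = 1/2 + 3/10 + 4/5 + 3/5
 = 11/5

2.2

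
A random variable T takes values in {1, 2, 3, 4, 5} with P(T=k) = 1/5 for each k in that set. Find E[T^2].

11

E[T^2] = Σ t^2·P(T=t)
 = 1·1/5 + 4·1/5 + 9·1/5 + 16·1/5 + 25·1/5
 = 1/5 + 4/5 + 9/5 + 16/5 + 5
 = 11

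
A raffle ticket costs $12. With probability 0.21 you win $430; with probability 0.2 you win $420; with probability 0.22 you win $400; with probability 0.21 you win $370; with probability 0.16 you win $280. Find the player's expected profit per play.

372.8

E[payout] = 430·0.21 + 420·0.2 + 400·0.22 + 370·0.21 + 280·0.16
 = 90.3 + 84 + 88 + 77.7 + 44.8
 = 384.8
Net = 384.8 - 12 = 372.8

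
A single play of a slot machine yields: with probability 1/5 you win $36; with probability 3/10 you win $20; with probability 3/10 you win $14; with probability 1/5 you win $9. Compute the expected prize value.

E[payout] = 36·1/5 + 20·3/10 + 14·3/10 + 9·1/5
 = 36/5 + 6 + 21/5 + 9/5
 = 96/5

19.2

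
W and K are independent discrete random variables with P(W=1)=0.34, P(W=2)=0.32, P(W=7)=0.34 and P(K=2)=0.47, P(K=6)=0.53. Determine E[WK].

E[WK] = Σ_w Σ_k wk · P(W=w)P(K=k)
 = 2·0.1598 + 6·0.1802 + 4·0.1504 + 12·0.1696 + 14·0.1598 + 42·0.1802
 = 0.3196 + 1.0812 + 0.6016 + 2.0352 + 2.2372 + 7.5684
 = 13.8432

13.8432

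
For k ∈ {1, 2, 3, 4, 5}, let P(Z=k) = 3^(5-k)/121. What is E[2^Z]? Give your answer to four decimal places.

E[2^Z] = Σ 2^z·P(Z=z)
 = 2·81/121 + 4·27/121 + 8·9/121 + 16·3/121 + 32·1/121
 = 162/121 + 108/121 + 72/121 + 48/121 + 32/121
 = 422/121

3.4876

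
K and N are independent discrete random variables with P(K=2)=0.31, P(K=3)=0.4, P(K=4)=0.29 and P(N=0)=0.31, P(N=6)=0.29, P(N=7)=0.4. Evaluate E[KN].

E[KN] = Σ_k Σ_n kn · P(K=k)P(N=n)
 = 0·0.0961 + 12·0.0899 + 14·0.124 + 0·0.124 + 18·0.116 + 21·0.16 + 0·0.0899 + 24·0.0841 + 28·0.116
 = 0 + 1.0788 + 1.736 + 0 + 2.088 + 3.36 + 0 + 2.0184 + 3.248
 = 13.5292

13.5292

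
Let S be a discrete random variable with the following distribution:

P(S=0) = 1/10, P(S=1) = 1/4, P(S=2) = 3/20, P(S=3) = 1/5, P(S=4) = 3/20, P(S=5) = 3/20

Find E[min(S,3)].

2.05

E[min(S,3)] = Σ min(s,3)·P(S=s)
 = 0·1/10 + 1·1/4 + 2·3/20 + 3·1/5 + 3·3/20 + 3·3/20
 = 0 + 1/4 + 3/10 + 3/5 + 9/20 + 9/20
 = 41/20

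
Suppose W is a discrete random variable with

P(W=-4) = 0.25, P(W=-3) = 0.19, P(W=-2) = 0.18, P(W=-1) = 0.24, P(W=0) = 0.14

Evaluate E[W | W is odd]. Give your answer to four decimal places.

P(W is odd) = 0.19 + 0.24 = 0.43.
E[W | W is odd] = [(-3)·0.19 + (-1)·0.24] / 0.43
 = -0.81 / 0.43
 = -81/43

-1.8837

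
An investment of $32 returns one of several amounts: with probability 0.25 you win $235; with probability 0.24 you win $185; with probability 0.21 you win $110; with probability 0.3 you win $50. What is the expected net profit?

109.25

E[payout] = 235·0.25 + 185·0.24 + 110·0.21 + 50·0.3
 = 58.75 + 44.4 + 23.1 + 15
 = 141.25
Net = 141.25 - 32 = 109.25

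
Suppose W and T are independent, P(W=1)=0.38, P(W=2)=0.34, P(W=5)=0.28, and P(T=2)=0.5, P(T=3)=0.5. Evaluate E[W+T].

4.96

E[W+T] = Σ_w Σ_t (w+t) · P(W=w)P(T=t)
 = 3·0.19 + 4·0.19 + 4·0.17 + 5·0.17 + 7·0.14 + 8·0.14
 = 0.57 + 0.76 + 0.68 + 0.85 + 0.98 + 1.12
 = 4.96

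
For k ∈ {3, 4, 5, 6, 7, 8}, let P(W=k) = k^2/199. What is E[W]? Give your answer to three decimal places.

6.467

E[W] = Σ w·P(W=w)
 = 3·9/199 + 4·16/199 + 5·25/199 + 6·36/199 + 7·49/199 + 8·64/199
 = 27/199 + 64/199 + 125/199 + 216/199 + 343/199 + 512/199
 = 1287/199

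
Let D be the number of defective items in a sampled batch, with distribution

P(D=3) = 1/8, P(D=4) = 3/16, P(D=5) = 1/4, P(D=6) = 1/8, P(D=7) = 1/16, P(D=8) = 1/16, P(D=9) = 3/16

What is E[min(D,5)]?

E[min(D,5)] = Σ min(d,5)·P(D=d)
 = 3·1/8 + 4·3/16 + 5·1/4 + 5·1/8 + 5·1/16 + 5·1/16 + 5·3/16
 = 3/8 + 3/4 + 5/4 + 5/8 + 5/16 + 5/16 + 15/16
 = 73/16

4.5625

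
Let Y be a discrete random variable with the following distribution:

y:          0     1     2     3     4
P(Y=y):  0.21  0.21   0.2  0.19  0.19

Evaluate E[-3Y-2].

-7.82

E[-3Y-2] = Σ (-3y-2)·P(Y=y)
 = (-2)·0.21 + (-5)·0.21 + (-8)·0.2 + (-11)·0.19 + (-14)·0.19
 = (-0.42) + (-1.05) + (-1.6) + (-2.09) + (-2.66)
 = -7.82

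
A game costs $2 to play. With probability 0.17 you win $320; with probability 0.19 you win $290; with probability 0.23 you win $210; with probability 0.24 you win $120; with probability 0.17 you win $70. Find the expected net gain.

E[payout] = 320·0.17 + 290·0.19 + 210·0.23 + 120·0.24 + 70·0.17
 = 54.4 + 55.1 + 48.3 + 28.8 + 11.9
 = 198.5
Net = 198.5 - 2 = 196.5

196.5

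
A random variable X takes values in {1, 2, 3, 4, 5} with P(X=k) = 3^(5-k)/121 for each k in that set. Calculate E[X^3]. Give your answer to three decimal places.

E[X^3] = Σ x^3·P(X=x)
 = 1·81/121 + 8·27/121 + 27·9/121 + 64·3/121 + 125·1/121
 = 81/121 + 216/121 + 243/121 + 192/121 + 125/121
 = 857/121

7.083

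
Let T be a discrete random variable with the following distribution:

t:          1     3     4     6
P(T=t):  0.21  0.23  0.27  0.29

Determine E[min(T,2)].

1.79

E[min(T,2)] = Σ min(t,2)·P(T=t)
 = 1·0.21 + 2·0.23 + 2·0.27 + 2·0.29
 = 0.21 + 0.46 + 0.54 + 0.58
 = 1.79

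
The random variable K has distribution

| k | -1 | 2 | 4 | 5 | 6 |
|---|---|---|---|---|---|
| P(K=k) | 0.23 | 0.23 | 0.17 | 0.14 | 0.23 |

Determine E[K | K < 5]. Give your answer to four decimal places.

P(K < 5) = 0.23 + 0.23 + 0.17 = 0.63.
E[K | K < 5] = [(-1)·0.23 + 2·0.23 + 4·0.17] / 0.63
 = 0.91 / 0.63
 = 13/9

1.4444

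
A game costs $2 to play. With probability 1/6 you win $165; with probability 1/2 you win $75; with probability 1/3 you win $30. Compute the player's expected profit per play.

E[payout] = 165·1/6 + 75·1/2 + 30·1/3
 = 55/2 + 75/2 + 10
 = 75
Net = 75 - 2 = 73

73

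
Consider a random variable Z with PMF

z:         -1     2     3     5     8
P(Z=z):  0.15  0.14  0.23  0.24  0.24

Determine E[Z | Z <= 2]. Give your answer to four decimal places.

0.4483

P(Z <= 2) = 0.15 + 0.14 = 0.29.
E[Z | Z <= 2] = [(-1)·0.15 + 2·0.14] / 0.29
 = 0.13 / 0.29
 = 13/29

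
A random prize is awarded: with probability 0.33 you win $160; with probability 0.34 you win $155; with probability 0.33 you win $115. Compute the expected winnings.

143.45

E[payout] = 160·0.33 + 155·0.34 + 115·0.33
 = 52.8 + 52.7 + 37.95
 = 143.45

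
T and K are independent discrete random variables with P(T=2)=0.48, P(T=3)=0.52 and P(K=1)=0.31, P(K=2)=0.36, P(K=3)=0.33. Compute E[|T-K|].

E[|T-K|] = Σ_t Σ_k |t-k| · P(T=t)P(K=k)
 = 1·0.1488 + 0·0.1728 + 1·0.1584 + 2·0.1612 + 1·0.1872 + 0·0.1716
 = 0.1488 + 0 + 0.1584 + 0.3224 + 0.1872 + 0
 = 0.8168

0.8168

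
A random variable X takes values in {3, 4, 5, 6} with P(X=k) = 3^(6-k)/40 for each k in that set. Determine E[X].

E[X] = Σ x·P(X=x)
 = 3·27/40 + 4·9/40 + 5·3/40 + 6·1/40
 = 81/40 + 9/10 + 3/8 + 3/20
 = 69/20

3.45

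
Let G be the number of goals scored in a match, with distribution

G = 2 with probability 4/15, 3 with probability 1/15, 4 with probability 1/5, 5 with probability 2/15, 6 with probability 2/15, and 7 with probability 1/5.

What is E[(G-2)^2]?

9.2

E[(G-2)^2] = Σ (g-2)^2·P(G=g)
 = 0·4/15 + 1·1/15 + 4·1/5 + 9·2/15 + 16·2/15 + 25·1/5
 = 0 + 1/15 + 4/5 + 6/5 + 32/15 + 5
 = 46/5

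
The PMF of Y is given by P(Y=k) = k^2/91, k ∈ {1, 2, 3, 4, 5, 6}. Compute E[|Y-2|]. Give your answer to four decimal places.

2.8681

E[|Y-2|] = Σ |y-2|·P(Y=y)
 = 1·1/91 + 0·4/91 + 1·9/91 + 2·16/91 + 3·25/91 + 4·36/91
 = 1/91 + 0 + 9/91 + 32/91 + 75/91 + 144/91
 = 261/91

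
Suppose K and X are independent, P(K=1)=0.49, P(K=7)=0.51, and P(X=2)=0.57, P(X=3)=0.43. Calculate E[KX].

9.8658

E[KX] = Σ_k Σ_x kx · P(K=k)P(X=x)
 = 2·0.2793 + 3·0.2107 + 14·0.2907 + 21·0.2193
 = 0.5586 + 0.6321 + 4.0698 + 4.6053
 = 9.8658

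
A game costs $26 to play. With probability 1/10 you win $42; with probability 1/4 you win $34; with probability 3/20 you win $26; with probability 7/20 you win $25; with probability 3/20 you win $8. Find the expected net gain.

E[payout] = 42·1/10 + 34·1/4 + 26·3/20 + 25·7/20 + 8·3/20
 = 21/5 + 17/2 + 39/10 + 35/4 + 6/5
 = 531/20
Net = 531/20 - 26 = 11/20

0.55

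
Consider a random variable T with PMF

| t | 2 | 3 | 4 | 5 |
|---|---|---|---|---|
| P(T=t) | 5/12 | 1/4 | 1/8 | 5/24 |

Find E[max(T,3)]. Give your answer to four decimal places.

3.5417

E[max(T,3)] = Σ max(t,3)·P(T=t)
 = 3·5/12 + 3·1/4 + 4·1/8 + 5·5/24
 = 5/4 + 3/4 + 1/2 + 25/24
 = 85/24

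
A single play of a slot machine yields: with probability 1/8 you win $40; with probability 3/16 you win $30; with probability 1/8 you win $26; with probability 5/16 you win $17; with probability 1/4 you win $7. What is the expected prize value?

E[payout] = 40·1/8 + 30·3/16 + 26·1/8 + 17·5/16 + 7·1/4
 = 5 + 45/8 + 13/4 + 85/16 + 7/4
 = 335/16

20.9375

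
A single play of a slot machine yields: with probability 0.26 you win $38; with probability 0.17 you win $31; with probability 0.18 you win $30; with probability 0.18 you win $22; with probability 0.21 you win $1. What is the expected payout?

24.72

E[payout] = 38·0.26 + 31·0.17 + 30·0.18 + 22·0.18 + 1·0.21
 = 9.88 + 5.27 + 5.4 + 3.96 + 0.21
 = 24.72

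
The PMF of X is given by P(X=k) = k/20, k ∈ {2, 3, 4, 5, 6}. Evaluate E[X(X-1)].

17.5

E[X(X-1)] = Σ x(x-1)·P(X=x)
 = 2·1/10 + 6·3/20 + 12·1/5 + 20·1/4 + 30·3/10
 = 1/5 + 9/10 + 12/5 + 5 + 9
 = 35/2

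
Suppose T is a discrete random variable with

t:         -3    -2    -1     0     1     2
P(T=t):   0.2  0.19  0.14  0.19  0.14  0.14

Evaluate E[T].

E[T] = Σ t·P(T=t)
 = (-3)·0.2 + (-2)·0.19 + (-1)·0.14 + 0·0.19 + 1·0.14 + 2·0.14
 = (-0.6) + (-0.38) + (-0.14) + 0 + 0.14 + 0.28
 = -0.7

-0.7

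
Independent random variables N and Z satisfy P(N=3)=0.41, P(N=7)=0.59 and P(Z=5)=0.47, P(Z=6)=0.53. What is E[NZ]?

29.6408

E[NZ] = Σ_n Σ_z nz · P(N=n)P(Z=z)
 = 15·0.1927 + 18·0.2173 + 35·0.2773 + 42·0.3127
 = 2.8905 + 3.9114 + 9.7055 + 13.1334
 = 29.6408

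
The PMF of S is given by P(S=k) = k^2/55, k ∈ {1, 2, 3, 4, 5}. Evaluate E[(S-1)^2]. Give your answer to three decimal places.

10.618

E[(S-1)^2] = Σ (s-1)^2·P(S=s)
 = 0·1/55 + 1·4/55 + 4·9/55 + 9·16/55 + 16·5/11
 = 0 + 4/55 + 36/55 + 144/55 + 80/11
 = 584/55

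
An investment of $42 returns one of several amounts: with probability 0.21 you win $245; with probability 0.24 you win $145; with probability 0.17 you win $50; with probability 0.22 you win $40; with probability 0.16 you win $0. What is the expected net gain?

E[payout] = 245·0.21 + 145·0.24 + 50·0.17 + 40·0.22 + 0·0.16
 = 51.45 + 34.8 + 8.5 + 8.8 + 0
 = 103.55
Net = 103.55 - 42 = 61.55

61.55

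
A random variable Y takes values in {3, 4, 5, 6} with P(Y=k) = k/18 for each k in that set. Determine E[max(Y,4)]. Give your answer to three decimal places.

E[max(Y,4)] = Σ max(y,4)·P(Y=y)
 = 4·1/6 + 4·2/9 + 5·5/18 + 6·1/3
 = 2/3 + 8/9 + 25/18 + 2
 = 89/18

4.944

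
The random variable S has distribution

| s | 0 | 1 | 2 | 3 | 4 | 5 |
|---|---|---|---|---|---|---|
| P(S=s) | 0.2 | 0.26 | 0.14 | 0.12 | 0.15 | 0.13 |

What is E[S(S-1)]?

5.4

E[S(S-1)] = Σ s(s-1)·P(S=s)
 = 0·0.2 + 0·0.26 + 2·0.14 + 6·0.12 + 12·0.15 + 20·0.13
 = 0 + 0 + 0.28 + 0.72 + 1.8 + 2.6
 = 5.4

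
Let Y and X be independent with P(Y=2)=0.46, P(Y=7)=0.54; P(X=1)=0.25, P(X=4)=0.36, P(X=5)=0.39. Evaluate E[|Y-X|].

E[|Y-X|] = Σ_y Σ_x |y-x| · P(Y=y)P(X=x)
 = 1·0.115 + 2·0.1656 + 3·0.1794 + 6·0.135 + 3·0.1944 + 2·0.2106
 = 0.115 + 0.3312 + 0.5382 + 0.81 + 0.5832 + 0.4212
 = 2.7988

2.7988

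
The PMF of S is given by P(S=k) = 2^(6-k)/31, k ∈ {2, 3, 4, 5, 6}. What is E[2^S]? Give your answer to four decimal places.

E[2^S] = Σ 2^s·P(S=s)
 = 4·16/31 + 8·8/31 + 16·4/31 + 32·2/31 + 64·1/31
 = 64/31 + 64/31 + 64/31 + 64/31 + 64/31
 = 320/31

10.3226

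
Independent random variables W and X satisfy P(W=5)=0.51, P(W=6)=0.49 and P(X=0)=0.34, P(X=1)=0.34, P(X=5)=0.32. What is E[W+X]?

E[W+X] = Σ_w Σ_x (w+x) · P(W=w)P(X=x)
 = 5·0.1734 + 6·0.1734 + 10·0.1632 + 6·0.1666 + 7·0.1666 + 11·0.1568
 = 0.867 + 1.0404 + 1.632 + 0.9996 + 1.1662 + 1.7248
 = 7.43

7.43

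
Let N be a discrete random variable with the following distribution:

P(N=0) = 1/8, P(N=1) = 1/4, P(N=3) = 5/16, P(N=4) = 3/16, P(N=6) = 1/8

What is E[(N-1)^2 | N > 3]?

15.4

P(N > 3) = 3/16 + 1/8 = 5/16.
E[(N-1)^2 | N > 3] = [9·3/16 + 25·1/8] / (5/16)
 = 77/16 / (5/16)
 = 77/5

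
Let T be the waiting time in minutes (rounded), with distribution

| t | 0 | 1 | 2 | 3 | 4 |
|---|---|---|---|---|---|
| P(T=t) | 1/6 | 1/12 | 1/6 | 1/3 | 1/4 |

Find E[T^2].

7.75

E[T^2] = Σ t^2·P(T=t)
 = 0·1/6 + 1·1/12 + 4·1/6 + 9·1/3 + 16·1/4
 = 0 + 1/12 + 2/3 + 3 + 4
 = 31/4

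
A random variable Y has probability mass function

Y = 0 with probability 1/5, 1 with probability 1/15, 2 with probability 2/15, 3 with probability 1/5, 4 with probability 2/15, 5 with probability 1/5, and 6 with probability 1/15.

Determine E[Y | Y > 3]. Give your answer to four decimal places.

P(Y > 3) = 2/15 + 1/5 + 1/15 = 2/5.
E[Y | Y > 3] = [4·2/15 + 5·1/5 + 6·1/15] / (2/5)
 = 29/15 / (2/5)
 = 29/6

4.8333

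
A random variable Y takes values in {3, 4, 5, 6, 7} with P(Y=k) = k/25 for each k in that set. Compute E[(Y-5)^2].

2

E[(Y-5)^2] = Σ (y-5)^2·P(Y=y)
 = 4·3/25 + 1·4/25 + 0·1/5 + 1·6/25 + 4·7/25
 = 12/25 + 4/25 + 0 + 6/25 + 28/25
 = 2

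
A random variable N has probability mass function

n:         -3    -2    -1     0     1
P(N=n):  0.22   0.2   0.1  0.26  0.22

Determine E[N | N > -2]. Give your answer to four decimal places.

0.2069

P(N > -2) = 0.1 + 0.26 + 0.22 = 0.58.
E[N | N > -2] = [(-1)·0.1 + 0·0.26 + 1·0.22] / 0.58
 = 0.12 / 0.58
 = 6/29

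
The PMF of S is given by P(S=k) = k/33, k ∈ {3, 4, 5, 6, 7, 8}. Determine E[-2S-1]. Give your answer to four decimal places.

-13.0606

E[-2S-1] = Σ (-2s-1)·P(S=s)
 = (-7)·1/11 + (-9)·4/33 + (-11)·5/33 + (-13)·2/11 + (-15)·7/33 + (-17)·8/33
 = (-7/11) + (-12/11) + (-5/3) + (-26/11) + (-35/11) + (-136/33)
 = -431/33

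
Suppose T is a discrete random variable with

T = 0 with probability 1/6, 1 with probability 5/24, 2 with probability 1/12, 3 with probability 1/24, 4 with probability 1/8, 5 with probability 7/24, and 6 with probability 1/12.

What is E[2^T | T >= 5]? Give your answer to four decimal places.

39.1111

P(T >= 5) = 7/24 + 1/12 = 3/8.
E[2^T | T >= 5] = [32·7/24 + 64·1/12] / (3/8)
 = 44/3 / (3/8)
 = 352/9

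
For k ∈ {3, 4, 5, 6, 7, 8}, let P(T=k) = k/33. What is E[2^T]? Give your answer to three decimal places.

108.364

E[2^T] = Σ 2^t·P(T=t)
 = 8·1/11 + 16·4/33 + 32·5/33 + 64·2/11 + 128·7/33 + 256·8/33
 = 8/11 + 64/33 + 160/33 + 128/11 + 896/33 + 2048/33
 = 1192/11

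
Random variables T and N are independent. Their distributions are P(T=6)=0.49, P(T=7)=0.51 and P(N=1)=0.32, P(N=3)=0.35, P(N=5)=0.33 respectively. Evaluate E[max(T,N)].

E[max(T,N)] = Σ_t Σ_n max(t,n) · P(T=t)P(N=n)
 = 6·0.1568 + 6·0.1715 + 6·0.1617 + 7·0.1632 + 7·0.1785 + 7·0.1683
 = 0.9408 + 1.029 + 0.9702 + 1.1424 + 1.2495 + 1.1781
 = 6.51

6.51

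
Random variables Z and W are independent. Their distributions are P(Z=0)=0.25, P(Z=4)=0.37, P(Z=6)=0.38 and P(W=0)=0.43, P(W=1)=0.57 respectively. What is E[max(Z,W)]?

3.9025

E[max(Z,W)] = Σ_z Σ_w max(z,w) · P(Z=z)P(W=w)
 = 0·0.1075 + 1·0.1425 + 4·0.1591 + 4·0.2109 + 6·0.1634 + 6·0.2166
 = 0 + 0.1425 + 0.6364 + 0.8436 + 0.9804 + 1.2996
 = 3.9025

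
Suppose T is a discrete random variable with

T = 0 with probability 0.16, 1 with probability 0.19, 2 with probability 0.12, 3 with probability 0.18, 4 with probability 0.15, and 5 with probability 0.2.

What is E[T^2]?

E[T^2] = Σ t^2·P(T=t)
 = 0·0.16 + 1·0.19 + 4·0.12 + 9·0.18 + 16·0.15 + 25·0.2
 = 0 + 0.19 + 0.48 + 1.62 + 2.4 + 5
 = 9.69

9.69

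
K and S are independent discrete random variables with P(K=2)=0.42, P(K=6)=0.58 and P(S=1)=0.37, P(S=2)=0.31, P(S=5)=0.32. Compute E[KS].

11.1888

E[KS] = Σ_k Σ_s ks · P(K=k)P(S=s)
 = 2·0.1554 + 4·0.1302 + 10·0.1344 + 6·0.2146 + 12·0.1798 + 30·0.1856
 = 0.3108 + 0.5208 + 1.344 + 1.2876 + 2.1576 + 5.568
 = 11.1888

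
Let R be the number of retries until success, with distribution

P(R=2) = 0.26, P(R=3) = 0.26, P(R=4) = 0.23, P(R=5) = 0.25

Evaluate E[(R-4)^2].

E[(R-4)^2] = Σ (r-4)^2·P(R=r)
 = 4·0.26 + 1·0.26 + 0·0.23 + 1·0.25
 = 1.04 + 0.26 + 0 + 0.25
 = 1.55

1.55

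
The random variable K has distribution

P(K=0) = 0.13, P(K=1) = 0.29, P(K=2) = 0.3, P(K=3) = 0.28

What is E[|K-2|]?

0.83

E[|K-2|] = Σ |k-2|·P(K=k)
 = 2·0.13 + 1·0.29 + 0·0.3 + 1·0.28
 = 0.26 + 0.29 + 0 + 0.28
 = 0.83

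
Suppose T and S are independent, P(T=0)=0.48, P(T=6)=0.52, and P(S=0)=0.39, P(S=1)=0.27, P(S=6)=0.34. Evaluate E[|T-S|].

3.0276

E[|T-S|] = Σ_t Σ_s |t-s| · P(T=t)P(S=s)
 = 0·0.1872 + 1·0.1296 + 6·0.1632 + 6·0.2028 + 5·0.1404 + 0·0.1768
 = 0 + 0.1296 + 0.9792 + 1.2168 + 0.702 + 0
 = 3.0276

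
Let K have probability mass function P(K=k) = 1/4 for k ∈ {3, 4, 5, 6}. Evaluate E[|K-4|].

E[|K-4|] = Σ |k-4|·P(K=k)
 = 1·1/4 + 0·1/4 + 1·1/4 + 2·1/4
 = 1/4 + 0 + 1/4 + 1/2
 = 1

1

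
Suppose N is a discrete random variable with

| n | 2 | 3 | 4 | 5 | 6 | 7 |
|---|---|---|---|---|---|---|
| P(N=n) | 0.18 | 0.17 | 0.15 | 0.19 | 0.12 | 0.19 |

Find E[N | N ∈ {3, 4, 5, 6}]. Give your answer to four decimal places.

P(N ∈ {3, 4, 5, 6}) = 0.17 + 0.15 + 0.19 + 0.12 = 0.63.
E[N | N ∈ {3, 4, 5, 6}] = [3·0.17 + 4·0.15 + 5·0.19 + 6·0.12] / 0.63
 = 2.78 / 0.63
 = 278/63

4.4127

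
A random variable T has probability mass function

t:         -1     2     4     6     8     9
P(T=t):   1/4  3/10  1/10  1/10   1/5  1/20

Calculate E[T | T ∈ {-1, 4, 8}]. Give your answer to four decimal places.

3.1818

P(T ∈ {-1, 4, 8}) = 1/4 + 1/10 + 1/5 = 11/20.
E[T | T ∈ {-1, 4, 8}] = [(-1)·1/4 + 4·1/10 + 8·1/5] / (11/20)
 = 7/4 / (11/20)
 = 35/11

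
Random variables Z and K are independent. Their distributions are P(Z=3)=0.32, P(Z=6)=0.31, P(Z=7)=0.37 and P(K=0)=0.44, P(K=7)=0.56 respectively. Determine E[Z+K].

9.33

E[Z+K] = Σ_z Σ_k (z+k) · P(Z=z)P(K=k)
 = 3·0.1408 + 10·0.1792 + 6·0.1364 + 13·0.1736 + 7·0.1628 + 14·0.2072
 = 0.4224 + 1.792 + 0.8184 + 2.2568 + 1.1396 + 2.9008
 = 9.33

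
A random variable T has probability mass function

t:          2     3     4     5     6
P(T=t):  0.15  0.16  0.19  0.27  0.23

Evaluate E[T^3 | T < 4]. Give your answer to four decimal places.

P(T < 4) = 0.15 + 0.16 = 0.31.
E[T^3 | T < 4] = [8·0.15 + 27·0.16] / 0.31
 = 5.52 / 0.31
 = 552/31

17.8065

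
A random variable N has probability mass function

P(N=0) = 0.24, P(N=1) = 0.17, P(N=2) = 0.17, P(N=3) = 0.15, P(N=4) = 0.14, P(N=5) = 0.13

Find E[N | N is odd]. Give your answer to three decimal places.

2.822

P(N is odd) = 0.17 + 0.15 + 0.13 = 0.45.
E[N | N is odd] = [1·0.17 + 3·0.15 + 5·0.13] / 0.45
 = 1.27 / 0.45
 = 127/45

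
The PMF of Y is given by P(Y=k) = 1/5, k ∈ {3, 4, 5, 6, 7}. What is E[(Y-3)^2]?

E[(Y-3)^2] = Σ (y-3)^2·P(Y=y)
 = 0·1/5 + 1·1/5 + 4·1/5 + 9·1/5 + 16·1/5
 = 0 + 1/5 + 4/5 + 9/5 + 16/5
 = 6

6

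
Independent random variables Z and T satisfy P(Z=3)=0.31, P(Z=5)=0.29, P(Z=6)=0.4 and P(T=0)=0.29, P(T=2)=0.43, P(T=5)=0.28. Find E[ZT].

E[ZT] = Σ_z Σ_t zt · P(Z=z)P(T=t)
 = 0·0.0899 + 6·0.1333 + 15·0.0868 + 0·0.0841 + 10·0.1247 + 25·0.0812 + 0·0.116 + 12·0.172 + 30·0.112
 = 0 + 0.7998 + 1.302 + 0 + 1.247 + 2.03 + 0 + 2.064 + 3.36
 = 10.8028

10.8028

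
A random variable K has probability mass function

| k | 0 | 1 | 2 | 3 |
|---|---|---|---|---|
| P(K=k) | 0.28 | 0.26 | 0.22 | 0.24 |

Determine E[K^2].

E[K^2] = Σ k^2·P(K=k)
 = 0·0.28 + 1·0.26 + 4·0.22 + 9·0.24
 = 0 + 0.26 + 0.88 + 2.16
 = 3.3

3.3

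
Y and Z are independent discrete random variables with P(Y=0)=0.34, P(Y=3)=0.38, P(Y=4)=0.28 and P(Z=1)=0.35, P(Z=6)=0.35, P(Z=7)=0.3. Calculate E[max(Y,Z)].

5.11

E[max(Y,Z)] = Σ_y Σ_z max(y,z) · P(Y=y)P(Z=z)
 = 1·0.119 + 6·0.119 + 7·0.102 + 3·0.133 + 6·0.133 + 7·0.114 + 4·0.098 + 6·0.098 + 7·0.084
 = 0.119 + 0.714 + 0.714 + 0.399 + 0.798 + 0.798 + 0.392 + 0.588 + 0.588
 = 5.11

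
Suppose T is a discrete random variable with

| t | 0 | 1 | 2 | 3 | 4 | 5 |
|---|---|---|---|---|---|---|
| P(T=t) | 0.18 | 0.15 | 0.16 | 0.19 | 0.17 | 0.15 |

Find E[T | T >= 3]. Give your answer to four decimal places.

P(T >= 3) = 0.19 + 0.17 + 0.15 = 0.51.
E[T | T >= 3] = [3·0.19 + 4·0.17 + 5·0.15] / 0.51
 = 2 / 0.51
 = 200/51

3.9216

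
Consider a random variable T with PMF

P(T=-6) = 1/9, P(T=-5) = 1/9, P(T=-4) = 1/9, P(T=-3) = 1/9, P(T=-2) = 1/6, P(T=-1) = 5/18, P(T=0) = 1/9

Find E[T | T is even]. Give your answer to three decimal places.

P(T is even) = 1/9 + 1/9 + 1/6 + 1/9 = 1/2.
E[T | T is even] = [(-6)·1/9 + (-4)·1/9 + (-2)·1/6 + 0·1/9] / (1/2)
 = -13/9 / (1/2)
 = -26/9

-2.889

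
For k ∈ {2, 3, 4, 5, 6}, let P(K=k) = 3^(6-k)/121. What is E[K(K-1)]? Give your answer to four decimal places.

4.3140

E[K(K-1)] = Σ k(k-1)·P(K=k)
 = 2·81/121 + 6·27/121 + 12·9/121 + 20·3/121 + 30·1/121
 = 162/121 + 162/121 + 108/121 + 60/121 + 30/121
 = 522/121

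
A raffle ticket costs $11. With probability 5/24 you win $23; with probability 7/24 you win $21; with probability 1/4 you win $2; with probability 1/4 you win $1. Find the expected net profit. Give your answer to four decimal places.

E[payout] = 23·5/24 + 21·7/24 + 2·1/4 + 1·1/4
 = 115/24 + 49/8 + 1/2 + 1/4
 = 35/3
Net = 35/3 - 11 = 2/3

0.6667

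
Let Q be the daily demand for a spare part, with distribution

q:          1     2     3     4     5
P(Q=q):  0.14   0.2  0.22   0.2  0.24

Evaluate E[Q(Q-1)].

E[Q(Q-1)] = Σ q(q-1)·P(Q=q)
 = 0·0.14 + 2·0.2 + 6·0.22 + 12·0.2 + 20·0.24
 = 0 + 0.4 + 1.32 + 2.4 + 4.8
 = 8.92

8.92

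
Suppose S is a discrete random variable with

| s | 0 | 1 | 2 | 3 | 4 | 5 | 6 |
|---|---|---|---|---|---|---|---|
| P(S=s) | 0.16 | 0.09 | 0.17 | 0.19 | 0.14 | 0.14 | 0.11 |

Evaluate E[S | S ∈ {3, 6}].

4.1

P(S ∈ {3, 6}) = 0.19 + 0.11 = 0.3.
E[S | S ∈ {3, 6}] = [3·0.19 + 6·0.11] / 0.3
 = 1.23 / 0.3
 = 41/10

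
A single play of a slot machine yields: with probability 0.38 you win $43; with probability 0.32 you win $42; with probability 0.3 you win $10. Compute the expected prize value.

E[payout] = 43·0.38 + 42·0.32 + 10·0.3
 = 16.34 + 13.44 + 3
 = 32.78

32.78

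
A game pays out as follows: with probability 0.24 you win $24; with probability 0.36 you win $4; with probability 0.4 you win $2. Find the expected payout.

8

E[payout] = 24·0.24 + 4·0.36 + 2·0.4
 = 5.76 + 1.44 + 0.8
 = 8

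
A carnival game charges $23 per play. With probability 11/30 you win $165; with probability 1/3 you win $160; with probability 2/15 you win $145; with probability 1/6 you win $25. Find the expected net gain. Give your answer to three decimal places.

114.333

E[payout] = 165·11/30 + 160·1/3 + 145·2/15 + 25·1/6
 = 121/2 + 160/3 + 58/3 + 25/6
 = 412/3
Net = 412/3 - 23 = 343/3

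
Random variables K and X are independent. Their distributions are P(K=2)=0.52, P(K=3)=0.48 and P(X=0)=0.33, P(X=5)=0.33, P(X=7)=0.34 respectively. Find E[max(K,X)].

4.8484

E[max(K,X)] = Σ_k Σ_x max(k,x) · P(K=k)P(X=x)
 = 2·0.1716 + 5·0.1716 + 7·0.1768 + 3·0.1584 + 5·0.1584 + 7·0.1632
 = 0.3432 + 0.858 + 1.2376 + 0.4752 + 0.792 + 1.1424
 = 4.8484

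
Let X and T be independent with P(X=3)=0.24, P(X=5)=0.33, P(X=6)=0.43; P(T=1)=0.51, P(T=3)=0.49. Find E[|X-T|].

2.97

E[|X-T|] = Σ_x Σ_t |x-t| · P(X=x)P(T=t)
 = 2·0.1224 + 0·0.1176 + 4·0.1683 + 2·0.1617 + 5·0.2193 + 3·0.2107
 = 0.2448 + 0 + 0.6732 + 0.3234 + 1.0965 + 0.6321
 = 2.97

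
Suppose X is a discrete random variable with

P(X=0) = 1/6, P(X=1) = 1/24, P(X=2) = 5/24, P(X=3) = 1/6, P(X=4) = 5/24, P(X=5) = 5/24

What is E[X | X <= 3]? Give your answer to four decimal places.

1.6429

P(X <= 3) = 1/6 + 1/24 + 5/24 + 1/6 = 7/12.
E[X | X <= 3] = [0·1/6 + 1·1/24 + 2·5/24 + 3·1/6] / (7/12)
 = 23/24 / (7/12)
 = 23/14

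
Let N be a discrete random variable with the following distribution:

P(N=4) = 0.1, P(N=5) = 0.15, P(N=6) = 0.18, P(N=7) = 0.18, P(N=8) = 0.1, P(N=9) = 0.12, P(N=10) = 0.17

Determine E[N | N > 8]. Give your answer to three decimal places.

9.586

P(N > 8) = 0.12 + 0.17 = 0.29.
E[N | N > 8] = [9·0.12 + 10·0.17] / 0.29
 = 2.78 / 0.29
 = 278/29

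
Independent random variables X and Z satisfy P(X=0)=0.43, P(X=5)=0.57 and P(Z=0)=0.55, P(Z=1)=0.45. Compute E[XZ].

E[XZ] = Σ_x Σ_z xz · P(X=x)P(Z=z)
 = 0·0.2365 + 0·0.1935 + 0·0.3135 + 5·0.2565
 = 0 + 0 + 0 + 1.2825
 = 1.2825

1.2825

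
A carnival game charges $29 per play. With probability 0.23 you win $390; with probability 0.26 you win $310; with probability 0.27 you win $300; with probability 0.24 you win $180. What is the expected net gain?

E[payout] = 390·0.23 + 310·0.26 + 300·0.27 + 180·0.24
 = 89.7 + 80.6 + 81 + 43.2
 = 294.5
Net = 294.5 - 29 = 265.5

265.5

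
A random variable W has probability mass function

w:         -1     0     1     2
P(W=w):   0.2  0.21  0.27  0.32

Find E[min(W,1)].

0.39

E[min(W,1)] = Σ min(w,1)·P(W=w)
 = (-1)·0.2 + 0·0.21 + 1·0.27 + 1·0.32
 = (-0.2) + 0 + 0.27 + 0.32
 = 0.39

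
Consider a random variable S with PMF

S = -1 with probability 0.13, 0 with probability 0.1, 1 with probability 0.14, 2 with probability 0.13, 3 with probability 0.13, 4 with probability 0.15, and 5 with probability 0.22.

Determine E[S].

2.36

E[S] = Σ s·P(S=s)
 = (-1)·0.13 + 0·0.1 + 1·0.14 + 2·0.13 + 3·0.13 + 4·0.15 + 5·0.22
 = (-0.13) + 0 + 0.14 + 0.26 + 0.39 + 0.6 + 1.1
 = 2.36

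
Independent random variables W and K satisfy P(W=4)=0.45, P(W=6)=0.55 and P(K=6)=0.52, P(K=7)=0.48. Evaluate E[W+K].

11.58

E[W+K] = Σ_w Σ_k (w+k) · P(W=w)P(K=k)
 = 10·0.234 + 11·0.216 + 12·0.286 + 13·0.264
 = 2.34 + 2.376 + 3.432 + 3.432
 = 11.58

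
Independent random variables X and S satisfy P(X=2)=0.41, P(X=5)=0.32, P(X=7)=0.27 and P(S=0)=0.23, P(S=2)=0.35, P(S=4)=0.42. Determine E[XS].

E[XS] = Σ_x Σ_s xs · P(X=x)P(S=s)
 = 0·0.0943 + 4·0.1435 + 8·0.1722 + 0·0.0736 + 10·0.112 + 20·0.1344 + 0·0.0621 + 14·0.0945 + 28·0.1134
 = 0 + 0.574 + 1.3776 + 0 + 1.12 + 2.688 + 0 + 1.323 + 3.1752
 = 10.2578

10.2578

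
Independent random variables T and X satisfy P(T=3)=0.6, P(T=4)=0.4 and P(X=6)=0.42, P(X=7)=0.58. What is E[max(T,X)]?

E[max(T,X)] = Σ_t Σ_x max(t,x) · P(T=t)P(X=x)
 = 6·0.252 + 7·0.348 + 6·0.168 + 7·0.232
 = 1.512 + 2.436 + 1.008 + 1.624
 = 6.58

6.58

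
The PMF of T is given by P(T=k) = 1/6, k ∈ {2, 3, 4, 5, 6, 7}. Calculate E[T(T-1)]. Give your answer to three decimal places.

E[T(T-1)] = Σ t(t-1)·P(T=t)
 = 2·1/6 + 6·1/6 + 12·1/6 + 20·1/6 + 30·1/6 + 42·1/6
 = 1/3 + 1 + 2 + 10/3 + 5 + 7
 = 56/3

18.667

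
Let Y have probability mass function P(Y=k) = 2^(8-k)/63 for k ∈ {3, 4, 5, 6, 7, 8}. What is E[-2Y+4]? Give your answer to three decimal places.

E[-2Y+4] = Σ (-2y+4)·P(Y=y)
 = (-2)·32/63 + (-4)·16/63 + (-6)·8/63 + (-8)·4/63 + (-10)·2/63 + (-12)·1/63
 = (-64/63) + (-64/63) + (-16/21) + (-32/63) + (-20/63) + (-4/21)
 = -80/21

-3.810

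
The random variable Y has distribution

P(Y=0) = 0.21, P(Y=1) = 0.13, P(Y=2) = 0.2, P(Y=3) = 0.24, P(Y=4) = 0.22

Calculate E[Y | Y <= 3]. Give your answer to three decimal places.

P(Y <= 3) = 0.21 + 0.13 + 0.2 + 0.24 = 0.78.
E[Y | Y <= 3] = [0·0.21 + 1·0.13 + 2·0.2 + 3·0.24] / 0.78
 = 1.25 / 0.78
 = 125/78

1.603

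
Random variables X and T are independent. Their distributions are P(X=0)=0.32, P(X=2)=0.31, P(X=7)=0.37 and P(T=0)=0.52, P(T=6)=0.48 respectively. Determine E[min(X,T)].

1.3632

E[min(X,T)] = Σ_x Σ_t min(x,t) · P(X=x)P(T=t)
 = 0·0.1664 + 0·0.1536 + 0·0.1612 + 2·0.1488 + 0·0.1924 + 6·0.1776
 = 0 + 0 + 0 + 0.2976 + 0 + 1.0656
 = 1.3632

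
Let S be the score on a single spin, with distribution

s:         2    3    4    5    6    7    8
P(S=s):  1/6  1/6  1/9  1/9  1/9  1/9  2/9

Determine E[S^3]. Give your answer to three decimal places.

E[S^3] = Σ s^3·P(S=s)
 = 8·1/6 + 27·1/6 + 64·1/9 + 125·1/9 + 216·1/9 + 343·1/9 + 512·2/9
 = 4/3 + 9/2 + 64/9 + 125/9 + 24 + 343/9 + 1024/9
 = 3649/18

202.722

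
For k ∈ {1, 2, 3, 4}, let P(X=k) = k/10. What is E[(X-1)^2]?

5

E[(X-1)^2] = Σ (x-1)^2·P(X=x)
 = 0·1/10 + 1·1/5 + 4·3/10 + 9·2/5
 = 0 + 1/5 + 6/5 + 18/5
 = 5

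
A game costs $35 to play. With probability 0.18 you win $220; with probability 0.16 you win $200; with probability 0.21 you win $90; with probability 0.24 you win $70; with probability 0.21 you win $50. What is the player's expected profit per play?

E[payout] = 220·0.18 + 200·0.16 + 90·0.21 + 70·0.24 + 50·0.21
 = 39.6 + 32 + 18.9 + 16.8 + 10.5
 = 117.8
Net = 117.8 - 35 = 82.8

82.8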